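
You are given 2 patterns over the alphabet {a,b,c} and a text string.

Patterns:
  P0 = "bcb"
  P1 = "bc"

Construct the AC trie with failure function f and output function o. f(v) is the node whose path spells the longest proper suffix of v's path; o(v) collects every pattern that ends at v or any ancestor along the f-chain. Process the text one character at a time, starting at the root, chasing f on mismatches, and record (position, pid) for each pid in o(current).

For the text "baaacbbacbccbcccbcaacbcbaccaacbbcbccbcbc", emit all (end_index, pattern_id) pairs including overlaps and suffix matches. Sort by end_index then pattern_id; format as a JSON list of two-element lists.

Build automaton:
Trie (insert patterns):
  0='ε' goto b→1
  1='b' goto c→2
  2='bc' goto b→3  [P1 ends]
  3='bcb' goto ·  [P0 ends]

BFS fail/out derivation:
  fail(1) 'b': from fail(0)=0 chase 'b': 0 ⇒ 0;  out=∅∪out(0)=∅
  fail(2) 'bc': from fail(1)=0 chase 'c': 0 ⇒ 0;  out={1}∪out(0)={1}
  fail(3) 'bcb': from fail(2)=0 chase 'b': 0 ⇒ 1;  out={0}∪out(1)={0}

Text stream:
pos 0 'b': at 1
pos 1 'a': at 0 (fail-walked)
pos 2 'a': at 0
pos 3 'a': at 0
pos 4 'c': at 0
pos 5 'b': at 1
pos 6 'b': at 1 (fail-walked)
pos 7 'a': at 0 (fail-walked)
pos 8 'c': at 0
pos 9 'b': at 1
pos 10 'c': at 2  emit P1@[9:10]
pos 11 'c': at 0 (fail-walked)
pos 12 'b': at 1
pos 13 'c': at 2  emit P1@[12:13]
pos 14 'c': at 0 (fail-walked)
pos 15 'c': at 0
pos 16 'b': at 1
pos 17 'c': at 2  emit P1@[16:17]
pos 18 'a': at 0 (fail-walked)
pos 19 'a': at 0
pos 20 'c': at 0
pos 21 'b': at 1
pos 22 'c': at 2  emit P1@[21:22]
pos 23 'b': at 3  emit P0@[21:23]
pos 24 'a': at 0 (fail-walked)
pos 25 'c': at 0
pos 26 'c': at 0
pos 27 'a': at 0
pos 28 'a': at 0
pos 29 'c': at 0
pos 30 'b': at 1
pos 31 'b': at 1 (fail-walked)
pos 32 'c': at 2  emit P1@[31:32]
pos 33 'b': at 3  emit P0@[31:33]
pos 34 'c': at 2 (fail-walked)  emit P1@[33:34]
pos 35 'c': at 0 (fail-walked)
pos 36 'b': at 1
pos 37 'c': at 2  emit P1@[36:37]
pos 38 'b': at 3  emit P0@[36:38]
pos 39 'c': at 2 (fail-walked)  emit P1@[38:39]

Result: [[10,1],[13,1],[17,1],[22,1],[23,0],[32,1],[33,0],[34,1],[37,1],[38,0],[39,1]]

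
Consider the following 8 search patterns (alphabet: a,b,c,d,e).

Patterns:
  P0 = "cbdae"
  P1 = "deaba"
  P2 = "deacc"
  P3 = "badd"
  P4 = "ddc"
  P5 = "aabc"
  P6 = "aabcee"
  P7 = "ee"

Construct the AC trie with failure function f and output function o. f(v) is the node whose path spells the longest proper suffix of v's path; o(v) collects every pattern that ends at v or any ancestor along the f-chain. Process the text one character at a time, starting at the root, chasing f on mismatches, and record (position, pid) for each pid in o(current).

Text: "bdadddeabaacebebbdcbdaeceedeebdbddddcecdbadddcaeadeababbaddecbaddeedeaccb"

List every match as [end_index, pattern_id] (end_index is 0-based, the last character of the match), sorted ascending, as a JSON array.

Build:
Trie (insert patterns):
  0='ε' goto a→19 b→13 c→1 d→6 e→25
  1='c' goto b→2
  2='cb' goto d→3
  3='cbd' goto a→4
  4='cbda' goto e→5
  5='cbdae' goto ·  [P0 ends]
  6='d' goto d→17 e→7
  7='de' goto a→8
  8='dea' goto b→9 c→11
  9='deab' goto a→10
  10='deaba' goto ·  [P1 ends]
  11='deac' goto c→12
  12='deacc' goto ·  [P2 ends]
  13='b' goto a→14
  14='ba' goto d→15
  15='bad' goto d→16
  16='badd' goto ·  [P3 ends]
  17='dd' goto c→18
  18='ddc' goto ·  [P4 ends]
  19='a' goto a→20
  20='aa' goto b→21
  21='aab' goto c→22
  22='aabc' goto e→23  [P5 ends]
  23='aabce' goto e→24
  24='aabcee' goto ·  [P6 ends]
  25='e' goto e→26
  26='ee' goto ·  [P7 ends]

Failure links (BFS by depth):
  fail(1) 'c': from fail(0)=0 chase 'c': 0 ⇒ 0;  out=∅∪out(0)=∅
  fail(6) 'd': from fail(0)=0 chase 'd': 0 ⇒ 0;  out=∅∪out(0)=∅
  fail(13) 'b': from fail(0)=0 chase 'b': 0 ⇒ 0;  out=∅∪out(0)=∅
  fail(19) 'a': from fail(0)=0 chase 'a': 0 ⇒ 0;  out=∅∪out(0)=∅
  fail(25) 'e': from fail(0)=0 chase 'e': 0 ⇒ 0;  out=∅∪out(0)=∅
  fail(2) 'cb': from fail(1)=0 chase 'b': 0 ⇒ 13;  out=∅∪out(13)=∅
  fail(7) 'de': from fail(6)=0 chase 'e': 0 ⇒ 25;  out=∅∪out(25)=∅
  fail(14) 'ba': from fail(13)=0 chase 'a': 0 ⇒ 19;  out=∅∪out(19)=∅
  fail(17) 'dd': from fail(6)=0 chase 'd': 0 ⇒ 6;  out=∅∪out(6)=∅
  fail(20) 'aa': from fail(19)=0 chase 'a': 0 ⇒ 19;  out=∅∪out(19)=∅
  fail(26) 'ee': from fail(25)=0 chase 'e': 0 ⇒ 25;  out={7}∪out(25)={7}
  fail(3) 'cbd': from fail(2)=13 chase 'd': 13→0 ⇒ 6;  out=∅∪out(6)=∅
  fail(8) 'dea': from fail(7)=25 chase 'a': 25→0 ⇒ 19;  out=∅∪out(19)=∅
  fail(15) 'bad': from fail(14)=19 chase 'd': 19→0 ⇒ 6;  out=∅∪out(6)=∅
  fail(18) 'ddc': from fail(17)=6 chase 'c': 6→0 ⇒ 1;  out={4}∪out(1)={4}
  fail(21) 'aab': from fail(20)=19 chase 'b': 19→0 ⇒ 13;  out=∅∪out(13)=∅
  fail(4) 'cbda': from fail(3)=6 chase 'a': 6→0 ⇒ 19;  out=∅∪out(19)=∅
  fail(9) 'deab': from fail(8)=19 chase 'b': 19→0 ⇒ 13;  out=∅∪out(13)=∅
  fail(11) 'deac': from fail(8)=19 chase 'c': 19→0 ⇒ 1;  out=∅∪out(1)=∅
  fail(16) 'badd': from fail(15)=6 chase 'd': 6 ⇒ 17;  out={3}∪out(17)={3}
  fail(22) 'aabc': from fail(21)=13 chase 'c': 13→0 ⇒ 1;  out={5}∪out(1)={5}
  fail(5) 'cbdae': from fail(4)=19 chase 'e': 19→0 ⇒ 25;  out={0}∪out(25)={0}
  fail(10) 'deaba': from fail(9)=13 chase 'a': 13 ⇒ 14;  out={1}∪out(14)={1}
  fail(12) 'deacc': from fail(11)=1 chase 'c': 1→0 ⇒ 1;  out={2}∪out(1)={2}
  fail(23) 'aabce': from fail(22)=1 chase 'e': 1→0 ⇒ 25;  out=∅∪out(25)=∅
  fail(24) 'aabcee': from fail(23)=25 chase 'e': 25 ⇒ 26;  out={6}∪out(26)={6,7}

Run:
[0] read 'b'  n0⇒n13
[1] read 'd'  n13⇒n6 (via fail)
[2] read 'a'  n6⇒n19 (via fail)
[3] read 'd'  n19⇒n6 (via fail)
[4] read 'd'  n6⇒n17
[5] read 'd'  n17⇒n17 (via fail)
[6] read 'e'  n17⇒n7 (via fail)
[7] read 'a'  n7⇒n8
[8] read 'b'  n8⇒n9
[9] read 'a'  n9⇒n10  ** P1@[5:9]
[10] read 'a'  n10⇒n20 (via fail)
[11] read 'c'  n20⇒n1 (via fail)
[12] read 'e'  n1⇒n25 (via fail)
[13] read 'b'  n25⇒n13 (via fail)
[14] read 'e'  n13⇒n25 (via fail)
[15] read 'b'  n25⇒n13 (via fail)
[16] read 'b'  n13⇒n13 (via fail)
[17] read 'd'  n13⇒n6 (via fail)
[18] read 'c'  n6⇒n1 (via fail)
[19] read 'b'  n1⇒n2
[20] read 'd'  n2⇒n3
[21] read 'a'  n3⇒n4
[22] read 'e'  n4⇒n5  ** P0@[18:22]
[23] read 'c'  n5⇒n1 (via fail)
[24] read 'e'  n1⇒n25 (via fail)
[25] read 'e'  n25⇒n26  ** P7@[24:25]
[26] read 'd'  n26⇒n6 (via fail)
[27] read 'e'  n6⇒n7
[28] read 'e'  n7⇒n26 (via fail)  ** P7@[27:28]
[29] read 'b'  n26⇒n13 (via fail)
[30] read 'd'  n13⇒n6 (via fail)
[31] read 'b'  n6⇒n13 (via fail)
[32] read 'd'  n13⇒n6 (via fail)
[33] read 'd'  n6⇒n17
[34] read 'd'  n17⇒n17 (via fail)
[35] read 'd'  n17⇒n17 (via fail)
[36] read 'c'  n17⇒n18  ** P4@[34:36]
[37] read 'e'  n18⇒n25 (via fail)
[38] read 'c'  n25⇒n1 (via fail)
[39] read 'd'  n1⇒n6 (via fail)
[40] read 'b'  n6⇒n13 (via fail)
[41] read 'a'  n13⇒n14
[42] read 'd'  n14⇒n15
[43] read 'd'  n15⇒n16  ** P3@[40:43]
[44] read 'd'  n16⇒n17 (via fail)
[45] read 'c'  n17⇒n18  ** P4@[43:45]
[46] read 'a'  n18⇒n19 (via fail)
[47] read 'e'  n19⇒n25 (via fail)
[48] read 'a'  n25⇒n19 (via fail)
[49] read 'd'  n19⇒n6 (via fail)
[50] read 'e'  n6⇒n7
[51] read 'a'  n7⇒n8
[52] read 'b'  n8⇒n9
[53] read 'a'  n9⇒n10  ** P1@[49:53]
[54] read 'b'  n10⇒n13 (via fail)
[55] read 'b'  n13⇒n13 (via fail)
[56] read 'a'  n13⇒n14
[57] read 'd'  n14⇒n15
[58] read 'd'  n15⇒n16  ** P3@[55:58]
[59] read 'e'  n16⇒n7 (via fail)
[60] read 'c'  n7⇒n1 (via fail)
[61] read 'b'  n1⇒n2
[62] read 'a'  n2⇒n14 (via fail)
[63] read 'd'  n14⇒n15
[64] read 'd'  n15⇒n16  ** P3@[61:64]
[65] read 'e'  n16⇒n7 (via fail)
[66] read 'e'  n7⇒n26 (via fail)  ** P7@[65:66]
[67] read 'd'  n26⇒n6 (via fail)
[68] read 'e'  n6⇒n7
[69] read 'a'  n7⇒n8
[70] read 'c'  n8⇒n11
[71] read 'c'  n11⇒n12  ** P2@[67:71]
[72] read 'b'  n12⇒n2 (via fail)

All matches (sorted): [[9,1],[22,0],[25,7],[28,7],[36,4],[43,3],[45,4],[53,1],[58,3],[64,3],[66,7],[71,2]]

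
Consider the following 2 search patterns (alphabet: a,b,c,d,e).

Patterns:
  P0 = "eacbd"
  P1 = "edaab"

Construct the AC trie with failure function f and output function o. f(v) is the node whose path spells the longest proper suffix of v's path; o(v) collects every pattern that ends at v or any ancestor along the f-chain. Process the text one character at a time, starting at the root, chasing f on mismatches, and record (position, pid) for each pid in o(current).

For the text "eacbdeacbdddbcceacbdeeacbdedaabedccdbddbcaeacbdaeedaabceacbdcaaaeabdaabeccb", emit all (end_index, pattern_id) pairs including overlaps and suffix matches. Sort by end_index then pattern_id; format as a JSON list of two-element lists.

Build:
Trie (insert patterns):
  n0 'ε': e→1
  n1 'e': a→2 d→6
  n2 'ea': c→3
  n3 'eac': b→4
  n4 'eacb': d→5
  n5 'eacbd': ·  ←P0
  n6 'ed': a→7
  n7 'eda': a→8
  n8 'edaa': b→9
  n9 'edaab': ·  ←P1

Failure links (BFS by depth):
  fail(1) 'e': from fail(0)=0 chase 'e': 0 ⇒ 0;  out=∅∪out(0)=∅
  fail(2) 'ea': from fail(1)=0 chase 'a': 0 ⇒ 0;  out=∅∪out(0)=∅
  fail(6) 'ed': from fail(1)=0 chase 'd': 0 ⇒ 0;  out=∅∪out(0)=∅
  fail(3) 'eac': from fail(2)=0 chase 'c': 0 ⇒ 0;  out=∅∪out(0)=∅
  fail(7) 'eda': from fail(6)=0 chase 'a': 0 ⇒ 0;  out=∅∪out(0)=∅
  fail(4) 'eacb': from fail(3)=0 chase 'b': 0 ⇒ 0;  out=∅∪out(0)=∅
  fail(8) 'edaa': from fail(7)=0 chase 'a': 0 ⇒ 0;  out=∅∪out(0)=∅
  fail(5) 'eacbd': from fail(4)=0 chase 'd': 0 ⇒ 0;  out={0}∪out(0)={0}
  fail(9) 'edaab': from fail(8)=0 chase 'b': 0 ⇒ 0;  out={1}∪out(0)={1}

Scan:
[0] read 'e'  n0⇒n1
[1] read 'a'  n1⇒n2
[2] read 'c'  n2⇒n3
[3] read 'b'  n3⇒n4
[4] read 'd'  n4⇒n5  → match P0@[0:4]
[5] read 'e'  n5⇒n1 (via fail)
[6] read 'a'  n1⇒n2
[7] read 'c'  n2⇒n3
[8] read 'b'  n3⇒n4
[9] read 'd'  n4⇒n5  → match P0@[5:9]
[10] read 'd'  n5⇒n0 (via fail)
[11] read 'd'  n0⇒n0
[12] read 'b'  n0⇒n0
[13] read 'c'  n0⇒n0
[14] read 'c'  n0⇒n0
[15] read 'e'  n0⇒n1
[16] read 'a'  n1⇒n2
[17] read 'c'  n2⇒n3
[18] read 'b'  n3⇒n4
[19] read 'd'  n4⇒n5  → match P0@[15:19]
[20] read 'e'  n5⇒n1 (via fail)
[21] read 'e'  n1⇒n1 (via fail)
[22] read 'a'  n1⇒n2
[23] read 'c'  n2⇒n3
[24] read 'b'  n3⇒n4
[25] read 'd'  n4⇒n5  → match P0@[21:25]
[26] read 'e'  n5⇒n1 (via fail)
[27] read 'd'  n1⇒n6
[28] read 'a'  n6⇒n7
[29] read 'a'  n7⇒n8
[30] read 'b'  n8⇒n9  → match P1@[26:30]
[31] read 'e'  n9⇒n1 (via fail)
[32] read 'd'  n1⇒n6
[33] read 'c'  n6⇒n0 (via fail)
[34] read 'c'  n0⇒n0
[35] read 'd'  n0⇒n0
[36] read 'b'  n0⇒n0
[37] read 'd'  n0⇒n0
[38] read 'd'  n0⇒n0
[39] read 'b'  n0⇒n0
[40] read 'c'  n0⇒n0
[41] read 'a'  n0⇒n0
[42] read 'e'  n0⇒n1
[43] read 'a'  n1⇒n2
[44] read 'c'  n2⇒n3
[45] read 'b'  n3⇒n4
[46] read 'd'  n4⇒n5  → match P0@[42:46]
[47] read 'a'  n5⇒n0 (via fail)
[48] read 'e'  n0⇒n1
[49] read 'e'  n1⇒n1 (via fail)
[50] read 'd'  n1⇒n6
[51] read 'a'  n6⇒n7
[52] read 'a'  n7⇒n8
[53] read 'b'  n8⇒n9  → match P1@[49:53]
[54] read 'c'  n9⇒n0 (via fail)
[55] read 'e'  n0⇒n1
[56] read 'a'  n1⇒n2
[57] read 'c'  n2⇒n3
[58] read 'b'  n3⇒n4
[59] read 'd'  n4⇒n5  → match P0@[55:59]
[60] read 'c'  n5⇒n0 (via fail)
[61] read 'a'  n0⇒n0
[62] read 'a'  n0⇒n0
[63] read 'a'  n0⇒n0
[64] read 'e'  n0⇒n1
[65] read 'a'  n1⇒n2
[66] read 'b'  n2⇒n0 (via fail)
[67] read 'd'  n0⇒n0
[68] read 'a'  n0⇒n0
[69] read 'a'  n0⇒n0
[70] read 'b'  n0⇒n0
[71] read 'e'  n0⇒n1
[72] read 'c'  n1⇒n0 (via fail)
[73] read 'c'  n0⇒n0
[74] read 'b'  n0⇒n0

All matches (sorted): [[4,0],[9,0],[19,0],[25,0],[30,1],[46,0],[53,1],[59,0]]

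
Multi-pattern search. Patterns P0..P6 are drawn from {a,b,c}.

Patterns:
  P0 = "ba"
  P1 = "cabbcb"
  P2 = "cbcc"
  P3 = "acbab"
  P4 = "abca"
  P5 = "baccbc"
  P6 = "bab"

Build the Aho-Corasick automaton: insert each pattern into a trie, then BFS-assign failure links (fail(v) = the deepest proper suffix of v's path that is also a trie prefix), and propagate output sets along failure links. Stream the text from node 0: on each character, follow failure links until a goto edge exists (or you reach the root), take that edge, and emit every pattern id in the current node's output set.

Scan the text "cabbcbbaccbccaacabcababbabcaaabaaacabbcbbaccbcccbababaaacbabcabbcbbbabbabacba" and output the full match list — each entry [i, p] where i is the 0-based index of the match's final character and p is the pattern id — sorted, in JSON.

Build:
Trie (insert patterns):
  0='ε' goto a→12 b→1 c→3
  1='b' goto a→2
  2='ba' goto b→24 c→20  [P0 ends]
  3='c' goto a→4 b→9
  4='ca' goto b→5
  5='cab' goto b→6
  6='cabb' goto c→7
  7='cabbc' goto b→8
  8='cabbcb' goto ·  [P1 ends]
  9='cb' goto c→10
  10='cbc' goto c→11
  11='cbcc' goto ·  [P2 ends]
  12='a' goto b→17 c→13
  13='ac' goto b→14
  14='acb' goto a→15
  15='acba' goto b→16
  16='acbab' goto ·  [P3 ends]
  17='ab' goto c→18
  18='abc' goto a→19
  19='abca' goto ·  [P4 ends]
  20='bac' goto c→21
  21='bacc' goto b→22
  22='baccb' goto c→23
  23='baccbc' goto ·  [P5 ends]
  24='bab' goto ·  [P6 ends]

Failure links (BFS by depth):
  fail(1) 'b': from fail(0)=0 chase 'b': 0 ⇒ 0;  out=∅∪out(0)=∅
  fail(3) 'c': from fail(0)=0 chase 'c': 0 ⇒ 0;  out=∅∪out(0)=∅
  fail(12) 'a': from fail(0)=0 chase 'a': 0 ⇒ 0;  out=∅∪out(0)=∅
  fail(2) 'ba': from fail(1)=0 chase 'a': 0 ⇒ 12;  out={0}∪out(12)={0}
  fail(4) 'ca': from fail(3)=0 chase 'a': 0 ⇒ 12;  out=∅∪out(12)=∅
  fail(9) 'cb': from fail(3)=0 chase 'b': 0 ⇒ 1;  out=∅∪out(1)=∅
  fail(13) 'ac': from fail(12)=0 chase 'c': 0 ⇒ 3;  out=∅∪out(3)=∅
  fail(17) 'ab': from fail(12)=0 chase 'b': 0 ⇒ 1;  out=∅∪out(1)=∅
  fail(5) 'cab': from fail(4)=12 chase 'b': 12 ⇒ 17;  out=∅∪out(17)=∅
  fail(10) 'cbc': from fail(9)=1 chase 'c': 1→0 ⇒ 3;  out=∅∪out(3)=∅
  fail(14) 'acb': from fail(13)=3 chase 'b': 3 ⇒ 9;  out=∅∪out(9)=∅
  fail(18) 'abc': from fail(17)=1 chase 'c': 1→0 ⇒ 3;  out=∅∪out(3)=∅
  fail(20) 'bac': from fail(2)=12 chase 'c': 12 ⇒ 13;  out=∅∪out(13)=∅
  fail(24) 'bab': from fail(2)=12 chase 'b': 12 ⇒ 17;  out={6}∪out(17)={6}
  fail(6) 'cabb': from fail(5)=17 chase 'b': 17→1→0 ⇒ 1;  out=∅∪out(1)=∅
  fail(11) 'cbcc': from fail(10)=3 chase 'c': 3→0 ⇒ 3;  out={2}∪out(3)={2}
  fail(15) 'acba': from fail(14)=9 chase 'a': 9→1 ⇒ 2;  out=∅∪out(2)={0}
  fail(19) 'abca': from fail(18)=3 chase 'a': 3 ⇒ 4;  out={4}∪out(4)={4}
  fail(21) 'bacc': from fail(20)=13 chase 'c': 13→3→0 ⇒ 3;  out=∅∪out(3)=∅
  fail(7) 'cabbc': from fail(6)=1 chase 'c': 1→0 ⇒ 3;  out=∅∪out(3)=∅
  fail(16) 'acbab': from fail(15)=2 chase 'b': 2 ⇒ 24;  out={3}∪out(24)={3,6}
  fail(22) 'baccb': from fail(21)=3 chase 'b': 3 ⇒ 9;  out=∅∪out(9)=∅
  fail(8) 'cabbcb': from fail(7)=3 chase 'b': 3 ⇒ 9;  out={1}∪out(9)={1}
  fail(23) 'baccbc': from fail(22)=9 chase 'c': 9 ⇒ 10;  out={5}∪out(10)={5}

Text stream:
[0] read 'c'  n0⇒n3
[1] read 'a'  n3⇒n4
[2] read 'b'  n4⇒n5
[3] read 'b'  n5⇒n6
[4] read 'c'  n6⇒n7
[5] read 'b'  n7⇒n8  → match P1@[0:5]
[6] read 'b'  n8⇒n1 (via fail)
[7] read 'a'  n1⇒n2  → match P0@[6:7]
[8] read 'c'  n2⇒n20
[9] read 'c'  n20⇒n21
[10] read 'b'  n21⇒n22
[11] read 'c'  n22⇒n23  → match P5@[6:11]
[12] read 'c'  n23⇒n11 (via fail)  → match P2@[9:12]
[13] read 'a'  n11⇒n4 (via fail)
[14] read 'a'  n4⇒n12 (via fail)
[15] read 'c'  n12⇒n13
[16] read 'a'  n13⇒n4 (via fail)
[17] read 'b'  n4⇒n5
[18] read 'c'  n5⇒n18 (via fail)
[19] read 'a'  n18⇒n19  → match P4@[16:19]
[20] read 'b'  n19⇒n5 (via fail)
[21] read 'a'  n5⇒n2 (via fail)  → match P0@[20:21]
[22] read 'b'  n2⇒n24  → match P6@[20:22]
[23] read 'b'  n24⇒n1 (via fail)
[24] read 'a'  n1⇒n2  → match P0@[23:24]
[25] read 'b'  n2⇒n24  → match P6@[23:25]
[26] read 'c'  n24⇒n18 (via fail)
[27] read 'a'  n18⇒n19  → match P4@[24:27]
[28] read 'a'  n19⇒n12 (via fail)
[29] read 'a'  n12⇒n12 (via fail)
[30] read 'b'  n12⇒n17
[31] read 'a'  n17⇒n2 (via fail)  → match P0@[30:31]
[32] read 'a'  n2⇒n12 (via fail)
[33] read 'a'  n12⇒n12 (via fail)
[34] read 'c'  n12⇒n13
[35] read 'a'  n13⇒n4 (via fail)
[36] read 'b'  n4⇒n5
[37] read 'b'  n5⇒n6
[38] read 'c'  n6⇒n7
[39] read 'b'  n7⇒n8  → match P1@[34:39]
[40] read 'b'  n8⇒n1 (via fail)
[41] read 'a'  n1⇒n2  → match P0@[40:41]
[42] read 'c'  n2⇒n20
[43] read 'c'  n20⇒n21
[44] read 'b'  n21⇒n22
[45] read 'c'  n22⇒n23  → match P5@[40:45]
[46] read 'c'  n23⇒n11 (via fail)  → match P2@[43:46]
[47] read 'c'  n11⇒n3 (via fail)
[48] read 'b'  n3⇒n9
[49] read 'a'  n9⇒n2 (via fail)  → match P0@[48:49]
[50] read 'b'  n2⇒n24  → match P6@[48:50]
[51] read 'a'  n24⇒n2 (via fail)  → match P0@[50:51]
[52] read 'b'  n2⇒n24  → match P6@[50:52]
[53] read 'a'  n24⇒n2 (via fail)  → match P0@[52:53]
[54] read 'a'  n2⇒n12 (via fail)
[55] read 'a'  n12⇒n12 (via fail)
[56] read 'c'  n12⇒n13
[57] read 'b'  n13⇒n14
[58] read 'a'  n14⇒n15  → match P0@[57:58]
[59] read 'b'  n15⇒n16  → match P3@[55:59],P6@[57:59]
[60] read 'c'  n16⇒n18 (via fail)
[61] read 'a'  n18⇒n19  → match P4@[58:61]
[62] read 'b'  n19⇒n5 (via fail)
[63] read 'b'  n5⇒n6
[64] read 'c'  n6⇒n7
[65] read 'b'  n7⇒n8  → match P1@[60:65]
[66] read 'b'  n8⇒n1 (via fail)
[67] read 'b'  n1⇒n1 (via fail)
[68] read 'a'  n1⇒n2  → match P0@[67:68]
[69] read 'b'  n2⇒n24  → match P6@[67:69]
[70] read 'b'  n24⇒n1 (via fail)
[71] read 'a'  n1⇒n2  → match P0@[70:71]
[72] read 'b'  n2⇒n24  → match P6@[70:72]
[73] read 'a'  n24⇒n2 (via fail)  → match P0@[72:73]
[74] read 'c'  n2⇒n20
[75] read 'b'  n20⇒n14 (via fail)
[76] read 'a'  n14⇒n15  → match P0@[75:76]

Result: [[5,1],[7,0],[11,5],[12,2],[19,4],[21,0],[22,6],[24,0],[25,6],[27,4],[31,0],[39,1],[41,0],[45,5],[46,2],[49,0],[50,6],[51,0],[52,6],[53,0],[58,0],[59,3],[59,6],[61,4],[65,1],[68,0],[69,6],[71,0],[72,6],[73,0],[76,0]]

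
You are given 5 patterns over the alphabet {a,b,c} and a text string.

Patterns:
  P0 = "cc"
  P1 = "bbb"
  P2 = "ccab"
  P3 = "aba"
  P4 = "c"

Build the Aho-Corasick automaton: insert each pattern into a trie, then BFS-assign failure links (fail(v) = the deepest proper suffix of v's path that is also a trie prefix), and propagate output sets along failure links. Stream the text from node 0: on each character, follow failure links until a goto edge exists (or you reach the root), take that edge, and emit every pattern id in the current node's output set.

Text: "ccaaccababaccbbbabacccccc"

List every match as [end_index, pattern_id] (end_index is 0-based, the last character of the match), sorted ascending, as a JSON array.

Construct AC machine:
Trie (insert patterns):
  n0 'ε': a→8 b→3 c→1
  n1 'c': c→2  [P4 ends]
  n2 'cc': a→6  [P0 ends]
  n3 'b': b→4
  n4 'bb': b→5
  n5 'bbb': ·  [P1 ends]
  n6 'cca': b→7
  n7 'ccab': ·  [P2 ends]
  n8 'a': b→9
  n9 'ab': a→10
  n10 'aba': ·  [P3 ends]

BFS fail/out derivation:
  fail(1) 'c': from fail(0)=0 chase 'c': 0 ⇒ 0;  out={4}∪out(0)={4}
  fail(3) 'b': from fail(0)=0 chase 'b': 0 ⇒ 0;  out=∅∪out(0)=∅
  fail(8) 'a': from fail(0)=0 chase 'a': 0 ⇒ 0;  out=∅∪out(0)=∅
  fail(2) 'cc': from fail(1)=0 chase 'c': 0 ⇒ 1;  out={0}∪out(1)={0,4}
  fail(4) 'bb': from fail(3)=0 chase 'b': 0 ⇒ 3;  out=∅∪out(3)=∅
  fail(9) 'ab': from fail(8)=0 chase 'b': 0 ⇒ 3;  out=∅∪out(3)=∅
  fail(5) 'bbb': from fail(4)=3 chase 'b': 3 ⇒ 4;  out={1}∪out(4)={1}
  fail(6) 'cca': from fail(2)=1 chase 'a': 1→0 ⇒ 8;  out=∅∪out(8)=∅
  fail(10) 'aba': from fail(9)=3 chase 'a': 3→0 ⇒ 8;  out={3}∪out(8)={3}
  fail(7) 'ccab': from fail(6)=8 chase 'b': 8 ⇒ 9;  out={2}∪out(9)={2}

Run:
[0] read 'c'  n0⇒n1  ** P4@[0:0]
[1] read 'c'  n1⇒n2  ** P0@[0:1],P4@[1:1]
[2] read 'a'  n2⇒n6
[3] read 'a'  n6⇒n8 ·f
[4] read 'c'  n8⇒n1 ·f  ** P4@[4:4]
[5] read 'c'  n1⇒n2  ** P0@[4:5],P4@[5:5]
[6] read 'a'  n2⇒n6
[7] read 'b'  n6⇒n7  ** P2@[4:7]
[8] read 'a'  n7⇒n10 ·f  ** P3@[6:8]
[9] read 'b'  n10⇒n9 ·f
[10] read 'a'  n9⇒n10  ** P3@[8:10]
[11] read 'c'  n10⇒n1 ·f  ** P4@[11:11]
[12] read 'c'  n1⇒n2  ** P0@[11:12],P4@[12:12]
[13] read 'b'  n2⇒n3 ·f
[14] read 'b'  n3⇒n4
[15] read 'b'  n4⇒n5  ** P1@[13:15]
[16] read 'a'  n5⇒n8 ·f
[17] read 'b'  n8⇒n9
[18] read 'a'  n9⇒n10  ** P3@[16:18]
[19] read 'c'  n10⇒n1 ·f  ** P4@[19:19]
[20] read 'c'  n1⇒n2  ** P0@[19:20],P4@[20:20]
[21] read 'c'  n2⇒n2 ·f  ** P0@[20:21],P4@[21:21]
[22] read 'c'  n2⇒n2 ·f  ** P0@[21:22],P4@[22:22]
[23] read 'c'  n2⇒n2 ·f  ** P0@[22:23],P4@[23:23]
[24] read 'c'  n2⇒n2 ·f  ** P0@[23:24],P4@[24:24]

All matches (sorted): [[0,4],[1,0],[1,4],[4,4],[5,0],[5,4],[7,2],[8,3],[10,3],[11,4],[12,0],[12,4],[15,1],[18,3],[19,4],[20,0],[20,4],[21,0],[21,4],[22,0],[22,4],[23,0],[23,4],[24,0],[24,4]]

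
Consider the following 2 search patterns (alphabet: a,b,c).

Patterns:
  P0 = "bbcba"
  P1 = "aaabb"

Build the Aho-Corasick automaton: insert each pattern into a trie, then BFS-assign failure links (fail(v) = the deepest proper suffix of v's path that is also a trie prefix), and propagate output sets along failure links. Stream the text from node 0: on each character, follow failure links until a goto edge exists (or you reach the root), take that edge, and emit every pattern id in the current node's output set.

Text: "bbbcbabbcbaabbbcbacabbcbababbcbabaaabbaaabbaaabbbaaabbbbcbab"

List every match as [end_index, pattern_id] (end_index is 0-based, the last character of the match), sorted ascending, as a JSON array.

Construct AC machine:
Trie (insert patterns):
  0='ε' goto a→6 b→1
  1='b' goto b→2
  2='bb' goto c→3
  3='bbc' goto b→4
  4='bbcb' goto a→5
  5='bbcba' goto ·  [P0 ends]
  6='a' goto a→7
  7='aa' goto a→8
  8='aaa' goto b→9
  9='aaab' goto b→10
  10='aaabb' goto ·  [P1 ends]

BFS fail/out derivation:
  fail(1) 'b': from fail(0)=0 chase 'b': 0 ⇒ 0;  out=∅∪out(0)=∅
  fail(6) 'a': from fail(0)=0 chase 'a': 0 ⇒ 0;  out=∅∪out(0)=∅
  fail(2) 'bb': from fail(1)=0 chase 'b': 0 ⇒ 1;  out=∅∪out(1)=∅
  fail(7) 'aa': from fail(6)=0 chase 'a': 0 ⇒ 6;  out=∅∪out(6)=∅
  fail(3) 'bbc': from fail(2)=1 chase 'c': 1→0 ⇒ 0;  out=∅∪out(0)=∅
  fail(8) 'aaa': from fail(7)=6 chase 'a': 6 ⇒ 7;  out=∅∪out(7)=∅
  fail(4) 'bbcb': from fail(3)=0 chase 'b': 0 ⇒ 1;  out=∅∪out(1)=∅
  fail(9) 'aaab': from fail(8)=7 chase 'b': 7→6→0 ⇒ 1;  out=∅∪out(1)=∅
  fail(5) 'bbcba': from fail(4)=1 chase 'a': 1→0 ⇒ 6;  out={0}∪out(6)={0}
  fail(10) 'aaabb': from fail(9)=1 chase 'b': 1 ⇒ 2;  out={1}∪out(2)={1}

Run:
i=0 'b': node 0→1
i=1 'b': node 1→2
i=2 'b': node 2→2 ·f
i=3 'c': node 2→3
i=4 'b': node 3→4
i=5 'a': node 4→5  → match P0@[1:5]
i=6 'b': node 5→1 ·f
i=7 'b': node 1→2
i=8 'c': node 2→3
i=9 'b': node 3→4
i=10 'a': node 4→5  → match P0@[6:10]
i=11 'a': node 5→7 ·f
i=12 'b': node 7→1 ·f
i=13 'b': node 1→2
i=14 'b': node 2→2 ·f
i=15 'c': node 2→3
i=16 'b': node 3→4
i=17 'a': node 4→5  → match P0@[13:17]
i=18 'c': node 5→0 ·f
i=19 'a': node 0→6
i=20 'b': node 6→1 ·f
i=21 'b': node 1→2
i=22 'c': node 2→3
i=23 'b': node 3→4
i=24 'a': node 4→5  → match P0@[20:24]
i=25 'b': node 5→1 ·f
i=26 'a': node 1→6 ·f
i=27 'b': node 6→1 ·f
i=28 'b': node 1→2
i=29 'c': node 2→3
i=30 'b': node 3→4
i=31 'a': node 4→5  → match P0@[27:31]
i=32 'b': node 5→1 ·f
i=33 'a': node 1→6 ·f
i=34 'a': node 6→7
i=35 'a': node 7→8
i=36 'b': node 8→9
i=37 'b': node 9→10  → match P1@[33:37]
i=38 'a': node 10→6 ·f
i=39 'a': node 6→7
i=40 'a': node 7→8
i=41 'b': node 8→9
i=42 'b': node 9→10  → match P1@[38:42]
i=43 'a': node 10→6 ·f
i=44 'a': node 6→7
i=45 'a': node 7→8
i=46 'b': node 8→9
i=47 'b': node 9→10  → match P1@[43:47]
i=48 'b': node 10→2 ·f
i=49 'a': node 2→6 ·f
i=50 'a': node 6→7
i=51 'a': node 7→8
i=52 'b': node 8→9
i=53 'b': node 9→10  → match P1@[49:53]
i=54 'b': node 10→2 ·f
i=55 'b': node 2→2 ·f
i=56 'c': node 2→3
i=57 'b': node 3→4
i=58 'a': node 4→5  → match P0@[54:58]
i=59 'b': node 5→1 ·f

Matches: [[5,0],[10,0],[17,0],[24,0],[31,0],[37,1],[42,1],[47,1],[53,1],[58,0]]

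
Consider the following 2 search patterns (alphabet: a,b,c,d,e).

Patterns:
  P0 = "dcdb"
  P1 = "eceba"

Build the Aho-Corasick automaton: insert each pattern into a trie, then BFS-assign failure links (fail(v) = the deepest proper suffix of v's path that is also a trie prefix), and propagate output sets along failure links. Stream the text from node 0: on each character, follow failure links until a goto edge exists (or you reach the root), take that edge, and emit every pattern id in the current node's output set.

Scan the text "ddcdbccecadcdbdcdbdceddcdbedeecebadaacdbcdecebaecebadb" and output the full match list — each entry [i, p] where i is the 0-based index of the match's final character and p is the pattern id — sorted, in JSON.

Build automaton:
Trie (insert patterns):
  0='ε' goto d→1 e→5
  1='d' goto c→2
  2='dc' goto d→3
  3='dcd' goto b→4
  4='dcdb' goto ·  [P0 ends]
  5='e' goto c→6
  6='ec' goto e→7
  7='ece' goto b→8
  8='eceb' goto a→9
  9='eceba' goto ·  [P1 ends]

BFS fail/out derivation:
  fail(1) 'd': from fail(0)=0 chase 'd': 0 ⇒ 0;  out=∅∪out(0)=∅
  fail(5) 'e': from fail(0)=0 chase 'e': 0 ⇒ 0;  out=∅∪out(0)=∅
  fail(2) 'dc': from fail(1)=0 chase 'c': 0 ⇒ 0;  out=∅∪out(0)=∅
  fail(6) 'ec': from fail(5)=0 chase 'c': 0 ⇒ 0;  out=∅∪out(0)=∅
  fail(3) 'dcd': from fail(2)=0 chase 'd': 0 ⇒ 1;  out=∅∪out(1)=∅
  fail(7) 'ece': from fail(6)=0 chase 'e': 0 ⇒ 5;  out=∅∪out(5)=∅
  fail(4) 'dcdb': from fail(3)=1 chase 'b': 1→0 ⇒ 0;  out={0}∪out(0)={0}
  fail(8) 'eceb': from fail(7)=5 chase 'b': 5→0 ⇒ 0;  out=∅∪out(0)=∅
  fail(9) 'eceba': from fail(8)=0 chase 'a': 0 ⇒ 0;  out={1}∪out(0)={1}

Text stream:
pos 0 'd': at 1
pos 1 'd': at 1 (fail-walked)
pos 2 'c': at 2
pos 3 'd': at 3
pos 4 'b': at 4  emit P0@[1:4]
pos 5 'c': at 0 (fail-walked)
pos 6 'c': at 0
pos 7 'e': at 5
pos 8 'c': at 6
pos 9 'a': at 0 (fail-walked)
pos 10 'd': at 1
pos 11 'c': at 2
pos 12 'd': at 3
pos 13 'b': at 4  emit P0@[10:13]
pos 14 'd': at 1 (fail-walked)
pos 15 'c': at 2
pos 16 'd': at 3
pos 17 'b': at 4  emit P0@[14:17]
pos 18 'd': at 1 (fail-walked)
pos 19 'c': at 2
pos 20 'e': at 5 (fail-walked)
pos 21 'd': at 1 (fail-walked)
pos 22 'd': at 1 (fail-walked)
pos 23 'c': at 2
pos 24 'd': at 3
pos 25 'b': at 4  emit P0@[22:25]
pos 26 'e': at 5 (fail-walked)
pos 27 'd': at 1 (fail-walked)
pos 28 'e': at 5 (fail-walked)
pos 29 'e': at 5 (fail-walked)
pos 30 'c': at 6
pos 31 'e': at 7
pos 32 'b': at 8
pos 33 'a': at 9  emit P1@[29:33]
pos 34 'd': at 1 (fail-walked)
pos 35 'a': at 0 (fail-walked)
pos 36 'a': at 0
pos 37 'c': at 0
pos 38 'd': at 1
pos 39 'b': at 0 (fail-walked)
pos 40 'c': at 0
pos 41 'd': at 1
pos 42 'e': at 5 (fail-walked)
pos 43 'c': at 6
pos 44 'e': at 7
pos 45 'b': at 8
pos 46 'a': at 9  emit P1@[42:46]
pos 47 'e': at 5 (fail-walked)
pos 48 'c': at 6
pos 49 'e': at 7
pos 50 'b': at 8
pos 51 'a': at 9  emit P1@[47:51]
pos 52 'd': at 1 (fail-walked)
pos 53 'b': at 0 (fail-walked)

Result: [[4,0],[13,0],[17,0],[25,0],[33,1],[46,1],[51,1]]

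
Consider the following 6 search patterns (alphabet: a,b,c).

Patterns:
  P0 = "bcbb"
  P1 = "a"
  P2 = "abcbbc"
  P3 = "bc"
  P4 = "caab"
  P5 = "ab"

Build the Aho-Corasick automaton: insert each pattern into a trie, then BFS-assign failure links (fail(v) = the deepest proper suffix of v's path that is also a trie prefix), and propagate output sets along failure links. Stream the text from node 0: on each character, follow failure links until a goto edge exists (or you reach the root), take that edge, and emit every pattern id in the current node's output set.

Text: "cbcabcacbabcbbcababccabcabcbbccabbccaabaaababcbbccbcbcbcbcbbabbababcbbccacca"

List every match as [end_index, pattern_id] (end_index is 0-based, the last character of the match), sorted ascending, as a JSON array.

Build automaton:
Trie (insert patterns):
  0='ε' goto a→5 b→1 c→11
  1='b' goto c→2
  2='bc' goto b→3  [P3 ends]
  3='bcb' goto b→4
  4='bcbb' goto ·  [P0 ends]
  5='a' goto b→6  [P1 ends]
  6='ab' goto c→7  [P5 ends]
  7='abc' goto b→8
  8='abcb' goto b→9
  9='abcbb' goto c→10
  10='abcbbc' goto ·  [P2 ends]
  11='c' goto a→12
  12='ca' goto a→13
  13='caa' goto b→14
  14='caab' goto ·  [P4 ends]

Failure links (BFS by depth):
  n1('b'): parent n0 fail=0; on 'b' 0 → fail=0;  out ∅∪∅=∅
  n5('a'): parent n0 fail=0; on 'a' 0 → fail=0;  out {1}∪∅={1}
  n11('c'): parent n0 fail=0; on 'c' 0 → fail=0;  out ∅∪∅=∅
  n2('bc'): parent n1 fail=0; on 'c' 0 → fail=11;  out {3}∪∅={3}
  n6('ab'): parent n5 fail=0; on 'b' 0 → fail=1;  out {5}∪∅={5}
  n12('ca'): parent n11 fail=0; on 'a' 0 → fail=5;  out ∅∪{1}={1}
  n3('bcb'): parent n2 fail=11; on 'b' 11→0 → fail=1;  out ∅∪∅=∅
  n7('abc'): parent n6 fail=1; on 'c' 1 → fail=2;  out ∅∪{3}={3}
  n13('caa'): parent n12 fail=5; on 'a' 5→0 → fail=5;  out ∅∪{1}={1}
  n4('bcbb'): parent n3 fail=1; on 'b' 1→0 → fail=1;  out {0}∪∅={0}
  n8('abcb'): parent n7 fail=2; on 'b' 2 → fail=3;  out ∅∪∅=∅
  n14('caab'): parent n13 fail=5; on 'b' 5 → fail=6;  out {4}∪{5}={4,5}
  n9('abcbb'): parent n8 fail=3; on 'b' 3 → fail=4;  out ∅∪{0}={0}
  n10('abcbbc'): parent n9 fail=4; on 'c' 4→1 → fail=2;  out {2}∪{3}={2,3}

Text stream:
i=0 'c': node 0→11
i=1 'b': node 11→1 (fail-walked)
i=2 'c': node 1→2  → match P3@[1:2]
i=3 'a': node 2→12 (fail-walked)  → match P1@[3:3]
i=4 'b': node 12→6 (fail-walked)  → match P5@[3:4]
i=5 'c': node 6→7  → match P3@[4:5]
i=6 'a': node 7→12 (fail-walked)  → match P1@[6:6]
i=7 'c': node 12→11 (fail-walked)
i=8 'b': node 11→1 (fail-walked)
i=9 'a': node 1→5 (fail-walked)  → match P1@[9:9]
i=10 'b': node 5→6  → match P5@[9:10]
i=11 'c': node 6→7  → match P3@[10:11]
i=12 'b': node 7→8
i=13 'b': node 8→9  → match P0@[10:13]
i=14 'c': node 9→10  → match P2@[9:14],P3@[13:14]
i=15 'a': node 10→12 (fail-walked)  → match P1@[15:15]
i=16 'b': node 12→6 (fail-walked)  → match P5@[15:16]
i=17 'a': node 6→5 (fail-walked)  → match P1@[17:17]
i=18 'b': node 5→6  → match P5@[17:18]
i=19 'c': node 6→7  → match P3@[18:19]
i=20 'c': node 7→11 (fail-walked)
i=21 'a': node 11→12  → match P1@[21:21]
i=22 'b': node 12→6 (fail-walked)  → match P5@[21:22]
i=23 'c': node 6→7  → match P3@[22:23]
i=24 'a': node 7→12 (fail-walked)  → match P1@[24:24]
i=25 'b': node 12→6 (fail-walked)  → match P5@[24:25]
i=26 'c': node 6→7  → match P3@[25:26]
i=27 'b': node 7→8
i=28 'b': node 8→9  → match P0@[25:28]
i=29 'c': node 9→10  → match P2@[24:29],P3@[28:29]
i=30 'c': node 10→11 (fail-walked)
i=31 'a': node 11→12  → match P1@[31:31]
i=32 'b': node 12→6 (fail-walked)  → match P5@[31:32]
i=33 'b': node 6→1 (fail-walked)
i=34 'c': node 1→2  → match P3@[33:34]
i=35 'c': node 2→11 (fail-walked)
i=36 'a': node 11→12  → match P1@[36:36]
i=37 'a': node 12→13  → match P1@[37:37]
i=38 'b': node 13→14  → match P4@[35:38],P5@[37:38]
i=39 'a': node 14→5 (fail-walked)  → match P1@[39:39]
i=40 'a': node 5→5 (fail-walked)  → match P1@[40:40]
i=41 'a': node 5→5 (fail-walked)  → match P1@[41:41]
i=42 'b': node 5→6  → match P5@[41:42]
i=43 'a': node 6→5 (fail-walked)  → match P1@[43:43]
i=44 'b': node 5→6  → match P5@[43:44]
i=45 'c': node 6→7  → match P3@[44:45]
i=46 'b': node 7→8
i=47 'b': node 8→9  → match P0@[44:47]
i=48 'c': node 9→10  → match P2@[43:48],P3@[47:48]
i=49 'c': node 10→11 (fail-walked)
i=50 'b': node 11→1 (fail-walked)
i=51 'c': node 1→2  → match P3@[50:51]
i=52 'b': node 2→3
i=53 'c': node 3→2 (fail-walked)  → match P3@[52:53]
i=54 'b': node 2→3
i=55 'c': node 3→2 (fail-walked)  → match P3@[54:55]
i=56 'b': node 2→3
i=57 'c': node 3→2 (fail-walked)  → match P3@[56:57]
i=58 'b': node 2→3
i=59 'b': node 3→4  → match P0@[56:59]
i=60 'a': node 4→5 (fail-walked)  → match P1@[60:60]
i=61 'b': node 5→6  → match P5@[60:61]
i=62 'b': node 6→1 (fail-walked)
i=63 'a': node 1→5 (fail-walked)  → match P1@[63:63]
i=64 'b': node 5→6  → match P5@[63:64]
i=65 'a': node 6→5 (fail-walked)  → match P1@[65:65]
i=66 'b': node 5→6  → match P5@[65:66]
i=67 'c': node 6→7  → match P3@[66:67]
i=68 'b': node 7→8
i=69 'b': node 8→9  → match P0@[66:69]
i=70 'c': node 9→10  → match P2@[65:70],P3@[69:70]
i=71 'c': node 10→11 (fail-walked)
i=72 'a': node 11→12  → match P1@[72:72]
i=73 'c': node 12→11 (fail-walked)
i=74 'c': node 11→11 (fail-walked)
i=75 'a': node 11→12  → match P1@[75:75]

Matches: [[2,3],[3,1],[4,5],[5,3],[6,1],[9,1],[10,5],[11,3],[13,0],[14,2],[14,3],[15,1],[16,5],[17,1],[18,5],[19,3],[21,1],[22,5],[23,3],[24,1],[25,5],[26,3],[28,0],[29,2],[29,3],[31,1],[32,5],[34,3],[36,1],[37,1],[38,4],[38,5],[39,1],[40,1],[41,1],[42,5],[43,1],[44,5],[45,3],[47,0],[48,2],[48,3],[51,3],[53,3],[55,3],[57,3],[59,0],[60,1],[61,5],[63,1],[64,5],[65,1],[66,5],[67,3],[69,0],[70,2],[70,3],[72,1],[75,1]]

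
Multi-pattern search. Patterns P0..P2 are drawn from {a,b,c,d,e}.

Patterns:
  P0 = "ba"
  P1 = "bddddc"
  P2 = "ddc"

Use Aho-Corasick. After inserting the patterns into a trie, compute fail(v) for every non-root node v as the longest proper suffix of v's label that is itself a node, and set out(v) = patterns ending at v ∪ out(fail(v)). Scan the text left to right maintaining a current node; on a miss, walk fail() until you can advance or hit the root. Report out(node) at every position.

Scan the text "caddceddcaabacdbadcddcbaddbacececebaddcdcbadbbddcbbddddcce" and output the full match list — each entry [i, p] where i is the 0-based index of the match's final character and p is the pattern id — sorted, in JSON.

Construct AC machine:
Trie (insert patterns):
  n0 'ε': b→1 d→8
  n1 'b': a→2 d→3
  n2 'ba': ·  [P0 ends]
  n3 'bd': d→4
  n4 'bdd': d→5
  n5 'bddd': d→6
  n6 'bdddd': c→7
  n7 'bddddc': ·  [P1 ends]
  n8 'd': d→9
  n9 'dd': c→10
  n10 'ddc': ·  [P2 ends]

Failure links (BFS by depth):
  n1('b'): parent n0 fail=0; on 'b' 0 → fail=0;  out ∅∪∅=∅
  n8('d'): parent n0 fail=0; on 'd' 0 → fail=0;  out ∅∪∅=∅
  n2('ba'): parent n1 fail=0; on 'a' 0 → fail=0;  out {0}∪∅={0}
  n3('bd'): parent n1 fail=0; on 'd' 0 → fail=8;  out ∅∪∅=∅
  n9('dd'): parent n8 fail=0; on 'd' 0 → fail=8;  out ∅∪∅=∅
  n4('bdd'): parent n3 fail=8; on 'd' 8 → fail=9;  out ∅∪∅=∅
  n10('ddc'): parent n9 fail=8; on 'c' 8→0 → fail=0;  out {2}∪∅={2}
  n5('bddd'): parent n4 fail=9; on 'd' 9→8 → fail=9;  out ∅∪∅=∅
  n6('bdddd'): parent n5 fail=9; on 'd' 9→8 → fail=9;  out ∅∪∅=∅
  n7('bddddc'): parent n6 fail=9; on 'c' 9 → fail=10;  out {1}∪{2}={1,2}

Text stream:
[0] read 'c'  n0⇒n0
[1] read 'a'  n0⇒n0
[2] read 'd'  n0⇒n8
[3] read 'd'  n8⇒n9
[4] read 'c'  n9⇒n10  emit P2@[2:4]
[5] read 'e'  n10⇒n0 (via fail)
[6] read 'd'  n0⇒n8
[7] read 'd'  n8⇒n9
[8] read 'c'  n9⇒n10  emit P2@[6:8]
[9] read 'a'  n10⇒n0 (via fail)
[10] read 'a'  n0⇒n0
[11] read 'b'  n0⇒n1
[12] read 'a'  n1⇒n2  emit P0@[11:12]
[13] read 'c'  n2⇒n0 (via fail)
[14] read 'd'  n0⇒n8
[15] read 'b'  n8⇒n1 (via fail)
[16] read 'a'  n1⇒n2  emit P0@[15:16]
[17] read 'd'  n2⇒n8 (via fail)
[18] read 'c'  n8⇒n0 (via fail)
[19] read 'd'  n0⇒n8
[20] read 'd'  n8⇒n9
[21] read 'c'  n9⇒n10  emit P2@[19:21]
[22] read 'b'  n10⇒n1 (via fail)
[23] read 'a'  n1⇒n2  emit P0@[22:23]
[24] read 'd'  n2⇒n8 (via fail)
[25] read 'd'  n8⇒n9
[26] read 'b'  n9⇒n1 (via fail)
[27] read 'a'  n1⇒n2  emit P0@[26:27]
[28] read 'c'  n2⇒n0 (via fail)
[29] read 'e'  n0⇒n0
[30] read 'c'  n0⇒n0
[31] read 'e'  n0⇒n0
[32] read 'c'  n0⇒n0
[33] read 'e'  n0⇒n0
[34] read 'b'  n0⇒n1
[35] read 'a'  n1⇒n2  emit P0@[34:35]
[36] read 'd'  n2⇒n8 (via fail)
[37] read 'd'  n8⇒n9
[38] read 'c'  n9⇒n10  emit P2@[36:38]
[39] read 'd'  n10⇒n8 (via fail)
[40] read 'c'  n8⇒n0 (via fail)
[41] read 'b'  n0⇒n1
[42] read 'a'  n1⇒n2  emit P0@[41:42]
[43] read 'd'  n2⇒n8 (via fail)
[44] read 'b'  n8⇒n1 (via fail)
[45] read 'b'  n1⇒n1 (via fail)
[46] read 'd'  n1⇒n3
[47] read 'd'  n3⇒n4
[48] read 'c'  n4⇒n10 (via fail)  emit P2@[46:48]
[49] read 'b'  n10⇒n1 (via fail)
[50] read 'b'  n1⇒n1 (via fail)
[51] read 'd'  n1⇒n3
[52] read 'd'  n3⇒n4
[53] read 'd'  n4⇒n5
[54] read 'd'  n5⇒n6
[55] read 'c'  n6⇒n7  emit P1@[50:55],P2@[53:55]
[56] read 'c'  n7⇒n0 (via fail)
[57] read 'e'  n0⇒n0

Matches: [[4,2],[8,2],[12,0],[16,0],[21,2],[23,0],[27,0],[35,0],[38,2],[42,0],[48,2],[55,1],[55,2]]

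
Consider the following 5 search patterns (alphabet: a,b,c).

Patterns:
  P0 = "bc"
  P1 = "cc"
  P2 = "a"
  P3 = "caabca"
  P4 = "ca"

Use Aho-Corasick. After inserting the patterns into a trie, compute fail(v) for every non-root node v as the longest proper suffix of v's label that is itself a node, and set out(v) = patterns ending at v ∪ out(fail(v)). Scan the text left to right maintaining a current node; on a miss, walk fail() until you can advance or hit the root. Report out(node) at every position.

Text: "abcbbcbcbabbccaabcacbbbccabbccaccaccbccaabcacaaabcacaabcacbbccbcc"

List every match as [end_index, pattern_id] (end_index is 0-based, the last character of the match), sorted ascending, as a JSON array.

Build:
Trie (insert patterns):
  n0 'ε': a→5 b→1 c→3
  n1 'b': c→2
  n2 'bc': ·  ←P0
  n3 'c': a→6 c→4
  n4 'cc': ·  ←P1
  n5 'a': ·  ←P2
  n6 'ca': a→7  ←P4
  n7 'caa': b→8
  n8 'caab': c→9
  n9 'caabc': a→10
  n10 'caabca': ·  ←P3

Failure links (BFS by depth):
  n1('b'): parent n0 fail=0; on 'b' 0 → fail=0;  out ∅∪∅=∅
  n3('c'): parent n0 fail=0; on 'c' 0 → fail=0;  out ∅∪∅=∅
  n5('a'): parent n0 fail=0; on 'a' 0 → fail=0;  out {2}∪∅={2}
  n2('bc'): parent n1 fail=0; on 'c' 0 → fail=3;  out {0}∪∅={0}
  n4('cc'): parent n3 fail=0; on 'c' 0 → fail=3;  out {1}∪∅={1}
  n6('ca'): parent n3 fail=0; on 'a' 0 → fail=5;  out {4}∪{2}={2,4}
  n7('caa'): parent n6 fail=5; on 'a' 5→0 → fail=5;  out ∅∪{2}={2}
  n8('caab'): parent n7 fail=5; on 'b' 5→0 → fail=1;  out ∅∪∅=∅
  n9('caabc'): parent n8 fail=1; on 'c' 1 → fail=2;  out ∅∪{0}={0}
  n10('caabca'): parent n9 fail=2; on 'a' 2→3 → fail=6;  out {3}∪{2,4}={2,3,4}

Scan:
[0] read 'a'  n0⇒n5  → match P2@[0:0]
[1] read 'b'  n5⇒n1 ·f
[2] read 'c'  n1⇒n2  → match P0@[1:2]
[3] read 'b'  n2⇒n1 ·f
[4] read 'b'  n1⇒n1 ·f
[5] read 'c'  n1⇒n2  → match P0@[4:5]
[6] read 'b'  n2⇒n1 ·f
[7] read 'c'  n1⇒n2  → match P0@[6:7]
[8] read 'b'  n2⇒n1 ·f
[9] read 'a'  n1⇒n5 ·f  → match P2@[9:9]
[10] read 'b'  n5⇒n1 ·f
[11] read 'b'  n1⇒n1 ·f
[12] read 'c'  n1⇒n2  → match P0@[11:12]
[13] read 'c'  n2⇒n4 ·f  → match P1@[12:13]
[14] read 'a'  n4⇒n6 ·f  → match P2@[14:14],P4@[13:14]
[15] read 'a'  n6⇒n7  → match P2@[15:15]
[16] read 'b'  n7⇒n8
[17] read 'c'  n8⇒n9  → match P0@[16:17]
[18] read 'a'  n9⇒n10  → match P2@[18:18],P3@[13:18],P4@[17:18]
[19] read 'c'  n10⇒n3 ·f
[20] read 'b'  n3⇒n1 ·f
[21] read 'b'  n1⇒n1 ·f
[22] read 'b'  n1⇒n1 ·f
[23] read 'c'  n1⇒n2  → match P0@[22:23]
[24] read 'c'  n2⇒n4 ·f  → match P1@[23:24]
[25] read 'a'  n4⇒n6 ·f  → match P2@[25:25],P4@[24:25]
[26] read 'b'  n6⇒n1 ·f
[27] read 'b'  n1⇒n1 ·f
[28] read 'c'  n1⇒n2  → match P0@[27:28]
[29] read 'c'  n2⇒n4 ·f  → match P1@[28:29]
[30] read 'a'  n4⇒n6 ·f  → match P2@[30:30],P4@[29:30]
[31] read 'c'  n6⇒n3 ·f
[32] read 'c'  n3⇒n4  → match P1@[31:32]
[33] read 'a'  n4⇒n6 ·f  → match P2@[33:33],P4@[32:33]
[34] read 'c'  n6⇒n3 ·f
[35] read 'c'  n3⇒n4  → match P1@[34:35]
[36] read 'b'  n4⇒n1 ·f
[37] read 'c'  n1⇒n2  → match P0@[36:37]
[38] read 'c'  n2⇒n4 ·f  → match P1@[37:38]
[39] read 'a'  n4⇒n6 ·f  → match P2@[39:39],P4@[38:39]
[40] read 'a'  n6⇒n7  → match P2@[40:40]
[41] read 'b'  n7⇒n8
[42] read 'c'  n8⇒n9  → match P0@[41:42]
[43] read 'a'  n9⇒n10  → match P2@[43:43],P3@[38:43],P4@[42:43]
[44] read 'c'  n10⇒n3 ·f
[45] read 'a'  n3⇒n6  → match P2@[45:45],P4@[44:45]
[46] read 'a'  n6⇒n7  → match P2@[46:46]
[47] read 'a'  n7⇒n5 ·f  → match P2@[47:47]
[48] read 'b'  n5⇒n1 ·f
[49] read 'c'  n1⇒n2  → match P0@[48:49]
[50] read 'a'  n2⇒n6 ·f  → match P2@[50:50],P4@[49:50]
[51] read 'c'  n6⇒n3 ·f
[52] read 'a'  n3⇒n6  → match P2@[52:52],P4@[51:52]
[53] read 'a'  n6⇒n7  → match P2@[53:53]
[54] read 'b'  n7⇒n8
[55] read 'c'  n8⇒n9  → match P0@[54:55]
[56] read 'a'  n9⇒n10  → match P2@[56:56],P3@[51:56],P4@[55:56]
[57] read 'c'  n10⇒n3 ·f
[58] read 'b'  n3⇒n1 ·f
[59] read 'b'  n1⇒n1 ·f
[60] read 'c'  n1⇒n2  → match P0@[59:60]
[61] read 'c'  n2⇒n4 ·f  → match P1@[60:61]
[62] read 'b'  n4⇒n1 ·f
[63] read 'c'  n1⇒n2  → match P0@[62:63]
[64] read 'c'  n2⇒n4 ·f  → match P1@[63:64]

Matches: [[0,2],[2,0],[5,0],[7,0],[9,2],[12,0],[13,1],[14,2],[14,4],[15,2],[17,0],[18,2],[18,3],[18,4],[23,0],[24,1],[25,2],[25,4],[28,0],[29,1],[30,2],[30,4],[32,1],[33,2],[33,4],[35,1],[37,0],[38,1],[39,2],[39,4],[40,2],[42,0],[43,2],[43,3],[43,4],[45,2],[45,4],[46,2],[47,2],[49,0],[50,2],[50,4],[52,2],[52,4],[53,2],[55,0],[56,2],[56,3],[56,4],[60,0],[61,1],[63,0],[64,1]]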